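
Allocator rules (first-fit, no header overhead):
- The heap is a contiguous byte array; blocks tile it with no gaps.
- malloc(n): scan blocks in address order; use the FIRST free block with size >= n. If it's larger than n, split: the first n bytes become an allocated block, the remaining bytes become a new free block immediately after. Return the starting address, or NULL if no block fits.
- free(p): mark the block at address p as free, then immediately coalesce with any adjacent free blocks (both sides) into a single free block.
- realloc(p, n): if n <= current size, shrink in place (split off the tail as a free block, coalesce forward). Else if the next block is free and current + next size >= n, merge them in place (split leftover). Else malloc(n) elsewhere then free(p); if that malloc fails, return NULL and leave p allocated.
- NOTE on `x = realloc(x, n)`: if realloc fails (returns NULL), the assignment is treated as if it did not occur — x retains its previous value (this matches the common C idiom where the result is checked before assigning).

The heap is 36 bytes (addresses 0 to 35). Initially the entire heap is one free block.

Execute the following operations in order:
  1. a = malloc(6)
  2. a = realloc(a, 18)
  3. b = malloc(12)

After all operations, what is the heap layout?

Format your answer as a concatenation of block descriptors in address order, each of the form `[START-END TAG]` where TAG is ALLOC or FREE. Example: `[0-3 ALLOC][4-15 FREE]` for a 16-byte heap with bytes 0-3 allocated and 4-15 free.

Answer: [0-17 ALLOC][18-29 ALLOC][30-35 FREE]

Derivation:
Op 1: a = malloc(6) -> a = 0; heap: [0-5 ALLOC][6-35 FREE]
Op 2: a = realloc(a, 18) -> a = 0; heap: [0-17 ALLOC][18-35 FREE]
Op 3: b = malloc(12) -> b = 18; heap: [0-17 ALLOC][18-29 ALLOC][30-35 FREE]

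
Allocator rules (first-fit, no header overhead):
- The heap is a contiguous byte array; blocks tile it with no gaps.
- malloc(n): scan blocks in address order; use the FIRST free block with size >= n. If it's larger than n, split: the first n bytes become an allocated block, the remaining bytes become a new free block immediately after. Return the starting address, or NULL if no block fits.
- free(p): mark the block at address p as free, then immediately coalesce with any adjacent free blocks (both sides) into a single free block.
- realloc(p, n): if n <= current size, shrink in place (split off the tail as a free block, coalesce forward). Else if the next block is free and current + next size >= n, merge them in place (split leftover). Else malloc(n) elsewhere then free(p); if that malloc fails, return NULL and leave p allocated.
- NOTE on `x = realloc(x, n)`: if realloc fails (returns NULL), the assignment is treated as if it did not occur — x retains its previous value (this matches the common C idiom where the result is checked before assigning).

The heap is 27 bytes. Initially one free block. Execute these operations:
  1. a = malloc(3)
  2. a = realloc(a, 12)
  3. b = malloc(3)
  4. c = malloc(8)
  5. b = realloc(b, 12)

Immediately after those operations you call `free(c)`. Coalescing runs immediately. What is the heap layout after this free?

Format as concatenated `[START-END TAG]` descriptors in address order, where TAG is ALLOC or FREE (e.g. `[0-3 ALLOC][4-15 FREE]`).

Answer: [0-11 ALLOC][12-14 ALLOC][15-26 FREE]

Derivation:
Op 1: a = malloc(3) -> a = 0; heap: [0-2 ALLOC][3-26 FREE]
Op 2: a = realloc(a, 12) -> a = 0; heap: [0-11 ALLOC][12-26 FREE]
Op 3: b = malloc(3) -> b = 12; heap: [0-11 ALLOC][12-14 ALLOC][15-26 FREE]
Op 4: c = malloc(8) -> c = 15; heap: [0-11 ALLOC][12-14 ALLOC][15-22 ALLOC][23-26 FREE]
Op 5: b = realloc(b, 12) -> NULL (b unchanged); heap: [0-11 ALLOC][12-14 ALLOC][15-22 ALLOC][23-26 FREE]
free(c): c = 15 -> block [15-22 ALLOC]; mark free, coalesce with adjacent free neighbors -> [0-11 ALLOC][12-14 ALLOC][15-26 FREE]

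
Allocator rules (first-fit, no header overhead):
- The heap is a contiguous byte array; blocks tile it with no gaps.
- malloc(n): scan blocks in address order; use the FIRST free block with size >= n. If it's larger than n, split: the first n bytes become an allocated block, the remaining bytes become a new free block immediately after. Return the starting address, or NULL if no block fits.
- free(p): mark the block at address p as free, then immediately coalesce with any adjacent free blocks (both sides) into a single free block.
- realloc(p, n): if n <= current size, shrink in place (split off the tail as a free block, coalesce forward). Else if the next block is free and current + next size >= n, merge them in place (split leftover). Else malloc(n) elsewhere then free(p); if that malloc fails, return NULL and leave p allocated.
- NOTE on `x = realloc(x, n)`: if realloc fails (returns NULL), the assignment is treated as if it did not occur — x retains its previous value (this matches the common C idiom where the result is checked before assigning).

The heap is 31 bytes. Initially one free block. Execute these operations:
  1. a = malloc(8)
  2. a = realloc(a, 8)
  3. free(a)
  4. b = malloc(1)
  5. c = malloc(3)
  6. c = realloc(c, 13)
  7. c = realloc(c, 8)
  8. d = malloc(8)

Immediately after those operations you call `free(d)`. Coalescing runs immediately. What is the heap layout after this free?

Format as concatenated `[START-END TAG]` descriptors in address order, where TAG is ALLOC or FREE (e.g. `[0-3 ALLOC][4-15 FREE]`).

Op 1: a = malloc(8) -> a = 0; heap: [0-7 ALLOC][8-30 FREE]
Op 2: a = realloc(a, 8) -> a = 0; heap: [0-7 ALLOC][8-30 FREE]
Op 3: free(a) -> (freed a); heap: [0-30 FREE]
Op 4: b = malloc(1) -> b = 0; heap: [0-0 ALLOC][1-30 FREE]
Op 5: c = malloc(3) -> c = 1; heap: [0-0 ALLOC][1-3 ALLOC][4-30 FREE]
Op 6: c = realloc(c, 13) -> c = 1; heap: [0-0 ALLOC][1-13 ALLOC][14-30 FREE]
Op 7: c = realloc(c, 8) -> c = 1; heap: [0-0 ALLOC][1-8 ALLOC][9-30 FREE]
Op 8: d = malloc(8) -> d = 9; heap: [0-0 ALLOC][1-8 ALLOC][9-16 ALLOC][17-30 FREE]
free(d): d = 9 -> block [9-16 ALLOC]; mark free, coalesce with adjacent free neighbors -> [0-0 ALLOC][1-8 ALLOC][9-30 FREE]

Answer: [0-0 ALLOC][1-8 ALLOC][9-30 FREE]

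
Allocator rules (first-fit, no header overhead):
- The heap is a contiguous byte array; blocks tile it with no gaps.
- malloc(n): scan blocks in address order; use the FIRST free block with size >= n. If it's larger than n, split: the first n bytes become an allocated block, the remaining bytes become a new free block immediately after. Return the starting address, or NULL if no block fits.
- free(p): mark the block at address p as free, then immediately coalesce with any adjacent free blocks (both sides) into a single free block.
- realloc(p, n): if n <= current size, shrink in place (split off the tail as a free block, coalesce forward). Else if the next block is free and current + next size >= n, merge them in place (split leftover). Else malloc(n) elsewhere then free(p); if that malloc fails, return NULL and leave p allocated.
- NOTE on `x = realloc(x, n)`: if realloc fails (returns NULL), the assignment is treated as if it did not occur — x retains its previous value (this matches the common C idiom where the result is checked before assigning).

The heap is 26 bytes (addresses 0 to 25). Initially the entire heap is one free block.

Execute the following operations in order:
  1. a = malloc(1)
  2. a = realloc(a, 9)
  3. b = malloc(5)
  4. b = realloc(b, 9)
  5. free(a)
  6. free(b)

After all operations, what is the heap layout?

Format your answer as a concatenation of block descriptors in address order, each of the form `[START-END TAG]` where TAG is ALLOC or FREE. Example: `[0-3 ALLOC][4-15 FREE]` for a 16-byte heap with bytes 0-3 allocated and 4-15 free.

Answer: [0-25 FREE]

Derivation:
Op 1: a = malloc(1) -> a = 0; heap: [0-0 ALLOC][1-25 FREE]
Op 2: a = realloc(a, 9) -> a = 0; heap: [0-8 ALLOC][9-25 FREE]
Op 3: b = malloc(5) -> b = 9; heap: [0-8 ALLOC][9-13 ALLOC][14-25 FREE]
Op 4: b = realloc(b, 9) -> b = 9; heap: [0-8 ALLOC][9-17 ALLOC][18-25 FREE]
Op 5: free(a) -> (freed a); heap: [0-8 FREE][9-17 ALLOC][18-25 FREE]
Op 6: free(b) -> (freed b); heap: [0-25 FREE]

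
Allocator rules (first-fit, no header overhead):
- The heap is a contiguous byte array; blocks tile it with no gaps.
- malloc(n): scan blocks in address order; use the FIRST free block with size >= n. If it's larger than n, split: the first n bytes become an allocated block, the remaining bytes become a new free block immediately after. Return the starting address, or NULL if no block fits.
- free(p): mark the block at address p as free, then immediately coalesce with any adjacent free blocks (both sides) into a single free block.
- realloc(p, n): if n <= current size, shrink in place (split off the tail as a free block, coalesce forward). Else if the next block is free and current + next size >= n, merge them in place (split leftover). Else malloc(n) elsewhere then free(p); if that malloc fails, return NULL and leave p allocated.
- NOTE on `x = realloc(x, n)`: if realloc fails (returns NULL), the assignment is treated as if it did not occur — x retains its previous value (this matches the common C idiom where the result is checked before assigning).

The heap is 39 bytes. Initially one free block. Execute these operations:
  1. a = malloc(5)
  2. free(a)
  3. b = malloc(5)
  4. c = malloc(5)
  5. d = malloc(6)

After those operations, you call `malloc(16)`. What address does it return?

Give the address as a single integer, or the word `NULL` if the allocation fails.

Op 1: a = malloc(5) -> a = 0; heap: [0-4 ALLOC][5-38 FREE]
Op 2: free(a) -> (freed a); heap: [0-38 FREE]
Op 3: b = malloc(5) -> b = 0; heap: [0-4 ALLOC][5-38 FREE]
Op 4: c = malloc(5) -> c = 5; heap: [0-4 ALLOC][5-9 ALLOC][10-38 FREE]
Op 5: d = malloc(6) -> d = 10; heap: [0-4 ALLOC][5-9 ALLOC][10-15 ALLOC][16-38 FREE]
malloc(16): first-fit scan over [0-4 ALLOC][5-9 ALLOC][10-15 ALLOC][16-38 FREE] -> 16

Answer: 16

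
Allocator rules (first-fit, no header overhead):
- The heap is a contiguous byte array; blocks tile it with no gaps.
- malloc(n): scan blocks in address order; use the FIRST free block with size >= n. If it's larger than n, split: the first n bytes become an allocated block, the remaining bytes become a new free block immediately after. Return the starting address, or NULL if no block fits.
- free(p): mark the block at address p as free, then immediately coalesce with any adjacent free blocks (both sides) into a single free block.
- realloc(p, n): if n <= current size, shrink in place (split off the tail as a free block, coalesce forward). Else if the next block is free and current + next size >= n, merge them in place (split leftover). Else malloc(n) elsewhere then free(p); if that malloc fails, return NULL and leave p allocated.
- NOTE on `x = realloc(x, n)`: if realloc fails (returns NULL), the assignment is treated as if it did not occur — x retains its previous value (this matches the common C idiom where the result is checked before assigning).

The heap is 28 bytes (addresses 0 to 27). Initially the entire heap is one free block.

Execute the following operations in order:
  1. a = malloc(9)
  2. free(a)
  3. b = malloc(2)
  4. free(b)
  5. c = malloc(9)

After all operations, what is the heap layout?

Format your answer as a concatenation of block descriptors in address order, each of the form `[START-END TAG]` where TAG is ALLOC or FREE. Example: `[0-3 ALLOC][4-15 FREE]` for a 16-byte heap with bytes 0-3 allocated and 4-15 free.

Op 1: a = malloc(9) -> a = 0; heap: [0-8 ALLOC][9-27 FREE]
Op 2: free(a) -> (freed a); heap: [0-27 FREE]
Op 3: b = malloc(2) -> b = 0; heap: [0-1 ALLOC][2-27 FREE]
Op 4: free(b) -> (freed b); heap: [0-27 FREE]
Op 5: c = malloc(9) -> c = 0; heap: [0-8 ALLOC][9-27 FREE]

Answer: [0-8 ALLOC][9-27 FREE]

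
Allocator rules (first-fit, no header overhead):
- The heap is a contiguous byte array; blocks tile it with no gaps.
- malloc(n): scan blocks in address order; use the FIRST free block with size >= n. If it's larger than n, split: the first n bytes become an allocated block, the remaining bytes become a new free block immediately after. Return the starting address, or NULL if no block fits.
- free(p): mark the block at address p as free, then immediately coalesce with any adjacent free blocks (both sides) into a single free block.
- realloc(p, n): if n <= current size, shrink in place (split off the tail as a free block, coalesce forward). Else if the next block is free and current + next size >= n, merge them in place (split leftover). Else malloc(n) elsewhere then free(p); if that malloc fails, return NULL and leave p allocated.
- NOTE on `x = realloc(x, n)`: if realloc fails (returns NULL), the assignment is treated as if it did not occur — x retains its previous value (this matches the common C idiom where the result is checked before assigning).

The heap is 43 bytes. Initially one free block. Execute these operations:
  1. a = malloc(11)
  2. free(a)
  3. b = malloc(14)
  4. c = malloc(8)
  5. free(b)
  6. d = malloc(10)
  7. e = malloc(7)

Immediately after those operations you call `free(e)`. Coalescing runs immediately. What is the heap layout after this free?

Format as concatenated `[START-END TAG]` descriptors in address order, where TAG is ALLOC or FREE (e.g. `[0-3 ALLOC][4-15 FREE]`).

Op 1: a = malloc(11) -> a = 0; heap: [0-10 ALLOC][11-42 FREE]
Op 2: free(a) -> (freed a); heap: [0-42 FREE]
Op 3: b = malloc(14) -> b = 0; heap: [0-13 ALLOC][14-42 FREE]
Op 4: c = malloc(8) -> c = 14; heap: [0-13 ALLOC][14-21 ALLOC][22-42 FREE]
Op 5: free(b) -> (freed b); heap: [0-13 FREE][14-21 ALLOC][22-42 FREE]
Op 6: d = malloc(10) -> d = 0; heap: [0-9 ALLOC][10-13 FREE][14-21 ALLOC][22-42 FREE]
Op 7: e = malloc(7) -> e = 22; heap: [0-9 ALLOC][10-13 FREE][14-21 ALLOC][22-28 ALLOC][29-42 FREE]
free(e): e = 22 -> block [22-28 ALLOC]; mark free, coalesce with adjacent free neighbors -> [0-9 ALLOC][10-13 FREE][14-21 ALLOC][22-42 FREE]

Answer: [0-9 ALLOC][10-13 FREE][14-21 ALLOC][22-42 FREE]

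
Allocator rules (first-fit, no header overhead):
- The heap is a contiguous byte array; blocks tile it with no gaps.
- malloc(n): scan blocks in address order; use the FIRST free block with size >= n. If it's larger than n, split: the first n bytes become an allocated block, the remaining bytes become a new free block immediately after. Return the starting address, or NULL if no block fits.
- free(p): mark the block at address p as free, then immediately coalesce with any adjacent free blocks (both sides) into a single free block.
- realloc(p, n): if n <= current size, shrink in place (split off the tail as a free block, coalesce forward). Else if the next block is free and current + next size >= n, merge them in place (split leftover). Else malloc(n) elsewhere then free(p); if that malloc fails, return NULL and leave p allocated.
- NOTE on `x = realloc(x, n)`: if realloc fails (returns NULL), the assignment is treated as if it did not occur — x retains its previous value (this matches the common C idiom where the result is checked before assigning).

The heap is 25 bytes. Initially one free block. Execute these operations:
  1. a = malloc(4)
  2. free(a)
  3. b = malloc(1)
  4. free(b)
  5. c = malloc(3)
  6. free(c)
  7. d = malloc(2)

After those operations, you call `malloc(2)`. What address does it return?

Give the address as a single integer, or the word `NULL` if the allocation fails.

Answer: 2

Derivation:
Op 1: a = malloc(4) -> a = 0; heap: [0-3 ALLOC][4-24 FREE]
Op 2: free(a) -> (freed a); heap: [0-24 FREE]
Op 3: b = malloc(1) -> b = 0; heap: [0-0 ALLOC][1-24 FREE]
Op 4: free(b) -> (freed b); heap: [0-24 FREE]
Op 5: c = malloc(3) -> c = 0; heap: [0-2 ALLOC][3-24 FREE]
Op 6: free(c) -> (freed c); heap: [0-24 FREE]
Op 7: d = malloc(2) -> d = 0; heap: [0-1 ALLOC][2-24 FREE]
malloc(2): first-fit scan over [0-1 ALLOC][2-24 FREE] -> 2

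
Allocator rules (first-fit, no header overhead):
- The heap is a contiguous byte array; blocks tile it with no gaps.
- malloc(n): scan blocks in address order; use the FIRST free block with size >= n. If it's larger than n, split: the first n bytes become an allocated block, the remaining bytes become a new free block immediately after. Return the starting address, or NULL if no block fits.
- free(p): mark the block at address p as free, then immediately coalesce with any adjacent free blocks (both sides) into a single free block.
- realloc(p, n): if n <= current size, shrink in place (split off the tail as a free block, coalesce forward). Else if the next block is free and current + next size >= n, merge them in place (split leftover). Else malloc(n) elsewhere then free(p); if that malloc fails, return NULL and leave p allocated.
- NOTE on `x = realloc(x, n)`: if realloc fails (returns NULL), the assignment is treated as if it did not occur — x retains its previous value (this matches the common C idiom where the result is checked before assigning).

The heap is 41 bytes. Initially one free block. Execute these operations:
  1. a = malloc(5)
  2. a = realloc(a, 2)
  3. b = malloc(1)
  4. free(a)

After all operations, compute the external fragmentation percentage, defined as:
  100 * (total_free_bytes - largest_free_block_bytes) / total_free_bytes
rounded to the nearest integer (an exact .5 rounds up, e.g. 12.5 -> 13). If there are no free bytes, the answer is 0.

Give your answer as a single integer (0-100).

Op 1: a = malloc(5) -> a = 0; heap: [0-4 ALLOC][5-40 FREE]
Op 2: a = realloc(a, 2) -> a = 0; heap: [0-1 ALLOC][2-40 FREE]
Op 3: b = malloc(1) -> b = 2; heap: [0-1 ALLOC][2-2 ALLOC][3-40 FREE]
Op 4: free(a) -> (freed a); heap: [0-1 FREE][2-2 ALLOC][3-40 FREE]
Free blocks: [2 38] total_free=40 largest=38 -> 100*(40-38)/40 = 200/40 = 5

Answer: 5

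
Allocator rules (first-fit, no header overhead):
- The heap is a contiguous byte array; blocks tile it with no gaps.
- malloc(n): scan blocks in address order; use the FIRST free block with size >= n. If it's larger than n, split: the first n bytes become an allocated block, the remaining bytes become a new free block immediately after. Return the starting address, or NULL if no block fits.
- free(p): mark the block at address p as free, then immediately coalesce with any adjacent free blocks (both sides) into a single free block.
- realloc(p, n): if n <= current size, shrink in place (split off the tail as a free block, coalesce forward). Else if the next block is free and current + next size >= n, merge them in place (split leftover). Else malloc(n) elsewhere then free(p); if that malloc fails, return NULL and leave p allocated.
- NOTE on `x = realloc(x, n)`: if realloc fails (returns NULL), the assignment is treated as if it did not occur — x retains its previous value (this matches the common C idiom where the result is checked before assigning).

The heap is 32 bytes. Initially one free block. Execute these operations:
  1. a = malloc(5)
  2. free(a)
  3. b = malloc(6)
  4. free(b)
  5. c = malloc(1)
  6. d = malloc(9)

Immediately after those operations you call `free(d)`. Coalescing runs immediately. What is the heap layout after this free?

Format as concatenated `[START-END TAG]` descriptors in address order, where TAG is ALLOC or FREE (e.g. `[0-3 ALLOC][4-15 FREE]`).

Answer: [0-0 ALLOC][1-31 FREE]

Derivation:
Op 1: a = malloc(5) -> a = 0; heap: [0-4 ALLOC][5-31 FREE]
Op 2: free(a) -> (freed a); heap: [0-31 FREE]
Op 3: b = malloc(6) -> b = 0; heap: [0-5 ALLOC][6-31 FREE]
Op 4: free(b) -> (freed b); heap: [0-31 FREE]
Op 5: c = malloc(1) -> c = 0; heap: [0-0 ALLOC][1-31 FREE]
Op 6: d = malloc(9) -> d = 1; heap: [0-0 ALLOC][1-9 ALLOC][10-31 FREE]
free(d): d = 1 -> block [1-9 ALLOC]; mark free, coalesce with adjacent free neighbors -> [0-0 ALLOC][1-31 FREE]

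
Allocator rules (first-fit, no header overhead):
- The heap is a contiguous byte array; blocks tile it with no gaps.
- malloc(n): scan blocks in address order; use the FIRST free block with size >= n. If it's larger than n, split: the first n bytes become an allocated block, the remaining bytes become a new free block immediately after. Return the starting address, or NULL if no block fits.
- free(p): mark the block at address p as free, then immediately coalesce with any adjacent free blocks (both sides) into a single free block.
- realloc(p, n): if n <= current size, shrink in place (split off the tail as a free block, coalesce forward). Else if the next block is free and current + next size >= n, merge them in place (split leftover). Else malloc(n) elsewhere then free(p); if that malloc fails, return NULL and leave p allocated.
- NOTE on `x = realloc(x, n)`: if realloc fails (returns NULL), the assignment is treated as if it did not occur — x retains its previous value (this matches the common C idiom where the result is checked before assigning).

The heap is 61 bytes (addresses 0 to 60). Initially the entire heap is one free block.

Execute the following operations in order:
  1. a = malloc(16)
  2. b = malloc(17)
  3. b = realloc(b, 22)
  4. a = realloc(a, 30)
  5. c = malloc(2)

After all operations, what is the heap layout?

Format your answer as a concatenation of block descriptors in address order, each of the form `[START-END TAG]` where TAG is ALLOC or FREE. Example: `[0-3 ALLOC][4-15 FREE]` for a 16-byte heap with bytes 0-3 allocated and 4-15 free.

Answer: [0-15 ALLOC][16-37 ALLOC][38-39 ALLOC][40-60 FREE]

Derivation:
Op 1: a = malloc(16) -> a = 0; heap: [0-15 ALLOC][16-60 FREE]
Op 2: b = malloc(17) -> b = 16; heap: [0-15 ALLOC][16-32 ALLOC][33-60 FREE]
Op 3: b = realloc(b, 22) -> b = 16; heap: [0-15 ALLOC][16-37 ALLOC][38-60 FREE]
Op 4: a = realloc(a, 30) -> NULL (a unchanged); heap: [0-15 ALLOC][16-37 ALLOC][38-60 FREE]
Op 5: c = malloc(2) -> c = 38; heap: [0-15 ALLOC][16-37 ALLOC][38-39 ALLOC][40-60 FREE]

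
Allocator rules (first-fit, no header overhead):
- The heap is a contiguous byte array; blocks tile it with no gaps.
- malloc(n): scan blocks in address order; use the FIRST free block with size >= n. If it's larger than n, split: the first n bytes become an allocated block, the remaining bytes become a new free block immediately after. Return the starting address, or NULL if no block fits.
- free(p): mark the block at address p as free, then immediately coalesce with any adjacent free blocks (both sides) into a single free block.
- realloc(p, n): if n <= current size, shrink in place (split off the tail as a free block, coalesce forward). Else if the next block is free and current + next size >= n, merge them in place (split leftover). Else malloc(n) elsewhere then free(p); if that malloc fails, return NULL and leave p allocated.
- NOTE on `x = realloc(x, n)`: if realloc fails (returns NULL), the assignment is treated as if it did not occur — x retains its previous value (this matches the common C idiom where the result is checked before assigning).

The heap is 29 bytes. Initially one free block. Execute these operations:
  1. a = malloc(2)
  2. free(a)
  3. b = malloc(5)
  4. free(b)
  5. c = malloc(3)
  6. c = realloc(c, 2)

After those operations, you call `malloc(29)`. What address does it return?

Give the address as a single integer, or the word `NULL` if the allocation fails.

Answer: NULL

Derivation:
Op 1: a = malloc(2) -> a = 0; heap: [0-1 ALLOC][2-28 FREE]
Op 2: free(a) -> (freed a); heap: [0-28 FREE]
Op 3: b = malloc(5) -> b = 0; heap: [0-4 ALLOC][5-28 FREE]
Op 4: free(b) -> (freed b); heap: [0-28 FREE]
Op 5: c = malloc(3) -> c = 0; heap: [0-2 ALLOC][3-28 FREE]
Op 6: c = realloc(c, 2) -> c = 0; heap: [0-1 ALLOC][2-28 FREE]
malloc(29): first-fit scan over [0-1 ALLOC][2-28 FREE] -> NULL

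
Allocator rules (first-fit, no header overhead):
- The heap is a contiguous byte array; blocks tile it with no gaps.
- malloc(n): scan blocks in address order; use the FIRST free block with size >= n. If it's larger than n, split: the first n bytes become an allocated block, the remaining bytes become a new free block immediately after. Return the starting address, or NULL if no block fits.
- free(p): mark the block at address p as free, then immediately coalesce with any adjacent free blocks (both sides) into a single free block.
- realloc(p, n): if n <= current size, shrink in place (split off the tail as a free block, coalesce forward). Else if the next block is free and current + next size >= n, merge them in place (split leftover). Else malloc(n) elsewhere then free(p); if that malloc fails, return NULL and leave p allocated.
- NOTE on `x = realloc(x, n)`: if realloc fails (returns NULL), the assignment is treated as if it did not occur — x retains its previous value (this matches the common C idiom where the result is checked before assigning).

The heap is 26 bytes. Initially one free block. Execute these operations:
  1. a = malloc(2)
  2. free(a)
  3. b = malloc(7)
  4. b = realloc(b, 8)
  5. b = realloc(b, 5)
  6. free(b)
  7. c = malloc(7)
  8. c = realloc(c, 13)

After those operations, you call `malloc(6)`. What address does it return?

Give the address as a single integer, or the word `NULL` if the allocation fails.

Op 1: a = malloc(2) -> a = 0; heap: [0-1 ALLOC][2-25 FREE]
Op 2: free(a) -> (freed a); heap: [0-25 FREE]
Op 3: b = malloc(7) -> b = 0; heap: [0-6 ALLOC][7-25 FREE]
Op 4: b = realloc(b, 8) -> b = 0; heap: [0-7 ALLOC][8-25 FREE]
Op 5: b = realloc(b, 5) -> b = 0; heap: [0-4 ALLOC][5-25 FREE]
Op 6: free(b) -> (freed b); heap: [0-25 FREE]
Op 7: c = malloc(7) -> c = 0; heap: [0-6 ALLOC][7-25 FREE]
Op 8: c = realloc(c, 13) -> c = 0; heap: [0-12 ALLOC][13-25 FREE]
malloc(6): first-fit scan over [0-12 ALLOC][13-25 FREE] -> 13

Answer: 13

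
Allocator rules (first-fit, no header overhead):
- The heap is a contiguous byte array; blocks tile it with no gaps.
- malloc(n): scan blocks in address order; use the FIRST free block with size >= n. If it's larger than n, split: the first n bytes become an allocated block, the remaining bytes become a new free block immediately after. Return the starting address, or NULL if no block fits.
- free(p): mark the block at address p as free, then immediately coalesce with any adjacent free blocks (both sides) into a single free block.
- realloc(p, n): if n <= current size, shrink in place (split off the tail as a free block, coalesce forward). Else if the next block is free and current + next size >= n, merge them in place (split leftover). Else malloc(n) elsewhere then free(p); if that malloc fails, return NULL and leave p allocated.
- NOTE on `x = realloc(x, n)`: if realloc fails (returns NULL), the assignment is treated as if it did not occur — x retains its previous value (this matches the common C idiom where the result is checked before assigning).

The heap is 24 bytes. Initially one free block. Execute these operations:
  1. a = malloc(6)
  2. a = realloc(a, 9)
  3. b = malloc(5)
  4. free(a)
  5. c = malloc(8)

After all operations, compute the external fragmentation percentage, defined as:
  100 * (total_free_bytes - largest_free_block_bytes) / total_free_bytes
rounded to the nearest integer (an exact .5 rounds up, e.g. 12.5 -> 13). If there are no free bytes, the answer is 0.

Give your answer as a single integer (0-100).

Op 1: a = malloc(6) -> a = 0; heap: [0-5 ALLOC][6-23 FREE]
Op 2: a = realloc(a, 9) -> a = 0; heap: [0-8 ALLOC][9-23 FREE]
Op 3: b = malloc(5) -> b = 9; heap: [0-8 ALLOC][9-13 ALLOC][14-23 FREE]
Op 4: free(a) -> (freed a); heap: [0-8 FREE][9-13 ALLOC][14-23 FREE]
Op 5: c = malloc(8) -> c = 0; heap: [0-7 ALLOC][8-8 FREE][9-13 ALLOC][14-23 FREE]
Free blocks: [1 10] total_free=11 largest=10 -> 100*(11-10)/11 = 100/11 ≈ 9.091 -> rounds to 9

Answer: 9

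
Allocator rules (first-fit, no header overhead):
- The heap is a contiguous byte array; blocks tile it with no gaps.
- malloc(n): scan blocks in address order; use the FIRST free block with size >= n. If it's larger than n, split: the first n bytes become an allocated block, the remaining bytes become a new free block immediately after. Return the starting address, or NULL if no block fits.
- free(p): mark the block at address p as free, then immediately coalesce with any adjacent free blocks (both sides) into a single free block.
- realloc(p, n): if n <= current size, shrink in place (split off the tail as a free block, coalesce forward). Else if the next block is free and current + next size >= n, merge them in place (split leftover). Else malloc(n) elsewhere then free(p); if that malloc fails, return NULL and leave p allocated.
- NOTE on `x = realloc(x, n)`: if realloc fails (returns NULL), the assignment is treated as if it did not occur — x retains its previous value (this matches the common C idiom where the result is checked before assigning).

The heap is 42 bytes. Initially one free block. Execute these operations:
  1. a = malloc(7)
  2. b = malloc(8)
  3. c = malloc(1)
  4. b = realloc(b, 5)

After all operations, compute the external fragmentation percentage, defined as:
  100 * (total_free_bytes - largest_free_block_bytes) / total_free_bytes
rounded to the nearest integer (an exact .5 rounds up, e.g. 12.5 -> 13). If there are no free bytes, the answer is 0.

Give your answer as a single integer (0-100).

Op 1: a = malloc(7) -> a = 0; heap: [0-6 ALLOC][7-41 FREE]
Op 2: b = malloc(8) -> b = 7; heap: [0-6 ALLOC][7-14 ALLOC][15-41 FREE]
Op 3: c = malloc(1) -> c = 15; heap: [0-6 ALLOC][7-14 ALLOC][15-15 ALLOC][16-41 FREE]
Op 4: b = realloc(b, 5) -> b = 7; heap: [0-6 ALLOC][7-11 ALLOC][12-14 FREE][15-15 ALLOC][16-41 FREE]
Free blocks: [3 26] total_free=29 largest=26 -> 100*(29-26)/29 = 300/29 ≈ 10.345 -> rounds to 10

Answer: 10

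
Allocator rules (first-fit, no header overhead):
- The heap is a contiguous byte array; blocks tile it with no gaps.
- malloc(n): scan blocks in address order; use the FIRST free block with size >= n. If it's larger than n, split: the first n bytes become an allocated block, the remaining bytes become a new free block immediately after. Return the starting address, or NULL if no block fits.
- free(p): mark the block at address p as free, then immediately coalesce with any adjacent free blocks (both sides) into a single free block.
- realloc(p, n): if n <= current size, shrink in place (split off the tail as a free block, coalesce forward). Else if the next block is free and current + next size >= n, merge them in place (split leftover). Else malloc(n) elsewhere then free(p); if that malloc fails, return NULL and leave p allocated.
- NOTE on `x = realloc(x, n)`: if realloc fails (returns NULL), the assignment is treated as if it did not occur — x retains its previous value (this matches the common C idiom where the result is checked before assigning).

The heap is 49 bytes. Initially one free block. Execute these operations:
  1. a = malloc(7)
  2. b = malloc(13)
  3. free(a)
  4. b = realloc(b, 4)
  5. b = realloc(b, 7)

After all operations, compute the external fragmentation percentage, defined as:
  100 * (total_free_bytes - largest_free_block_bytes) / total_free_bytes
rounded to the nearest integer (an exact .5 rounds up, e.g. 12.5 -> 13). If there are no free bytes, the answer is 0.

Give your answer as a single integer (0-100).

Op 1: a = malloc(7) -> a = 0; heap: [0-6 ALLOC][7-48 FREE]
Op 2: b = malloc(13) -> b = 7; heap: [0-6 ALLOC][7-19 ALLOC][20-48 FREE]
Op 3: free(a) -> (freed a); heap: [0-6 FREE][7-19 ALLOC][20-48 FREE]
Op 4: b = realloc(b, 4) -> b = 7; heap: [0-6 FREE][7-10 ALLOC][11-48 FREE]
Op 5: b = realloc(b, 7) -> b = 7; heap: [0-6 FREE][7-13 ALLOC][14-48 FREE]
Free blocks: [7 35] total_free=42 largest=35 -> 100*(42-35)/42 = 700/42 ≈ 16.667 -> rounds to 17

Answer: 17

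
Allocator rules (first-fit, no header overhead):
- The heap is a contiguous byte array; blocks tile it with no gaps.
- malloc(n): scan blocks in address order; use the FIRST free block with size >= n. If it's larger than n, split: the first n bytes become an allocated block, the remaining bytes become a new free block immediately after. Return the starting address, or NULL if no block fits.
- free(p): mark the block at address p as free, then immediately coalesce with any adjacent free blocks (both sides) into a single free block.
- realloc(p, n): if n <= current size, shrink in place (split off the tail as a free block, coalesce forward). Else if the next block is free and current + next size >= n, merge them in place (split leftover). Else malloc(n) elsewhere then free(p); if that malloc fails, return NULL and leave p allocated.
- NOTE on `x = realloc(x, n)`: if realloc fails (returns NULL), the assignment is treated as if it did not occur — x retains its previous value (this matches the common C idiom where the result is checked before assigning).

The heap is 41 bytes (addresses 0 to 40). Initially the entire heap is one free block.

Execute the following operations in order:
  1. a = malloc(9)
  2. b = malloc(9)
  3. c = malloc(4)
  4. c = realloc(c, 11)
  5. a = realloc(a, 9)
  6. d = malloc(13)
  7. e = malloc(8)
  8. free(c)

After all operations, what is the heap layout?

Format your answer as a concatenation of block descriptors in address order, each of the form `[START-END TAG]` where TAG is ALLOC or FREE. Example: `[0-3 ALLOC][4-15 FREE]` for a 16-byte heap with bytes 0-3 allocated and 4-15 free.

Answer: [0-8 ALLOC][9-17 ALLOC][18-28 FREE][29-36 ALLOC][37-40 FREE]

Derivation:
Op 1: a = malloc(9) -> a = 0; heap: [0-8 ALLOC][9-40 FREE]
Op 2: b = malloc(9) -> b = 9; heap: [0-8 ALLOC][9-17 ALLOC][18-40 FREE]
Op 3: c = malloc(4) -> c = 18; heap: [0-8 ALLOC][9-17 ALLOC][18-21 ALLOC][22-40 FREE]
Op 4: c = realloc(c, 11) -> c = 18; heap: [0-8 ALLOC][9-17 ALLOC][18-28 ALLOC][29-40 FREE]
Op 5: a = realloc(a, 9) -> a = 0; heap: [0-8 ALLOC][9-17 ALLOC][18-28 ALLOC][29-40 FREE]
Op 6: d = malloc(13) -> d = NULL; heap: [0-8 ALLOC][9-17 ALLOC][18-28 ALLOC][29-40 FREE]
Op 7: e = malloc(8) -> e = 29; heap: [0-8 ALLOC][9-17 ALLOC][18-28 ALLOC][29-36 ALLOC][37-40 FREE]
Op 8: free(c) -> (freed c); heap: [0-8 ALLOC][9-17 ALLOC][18-28 FREE][29-36 ALLOC][37-40 FREE]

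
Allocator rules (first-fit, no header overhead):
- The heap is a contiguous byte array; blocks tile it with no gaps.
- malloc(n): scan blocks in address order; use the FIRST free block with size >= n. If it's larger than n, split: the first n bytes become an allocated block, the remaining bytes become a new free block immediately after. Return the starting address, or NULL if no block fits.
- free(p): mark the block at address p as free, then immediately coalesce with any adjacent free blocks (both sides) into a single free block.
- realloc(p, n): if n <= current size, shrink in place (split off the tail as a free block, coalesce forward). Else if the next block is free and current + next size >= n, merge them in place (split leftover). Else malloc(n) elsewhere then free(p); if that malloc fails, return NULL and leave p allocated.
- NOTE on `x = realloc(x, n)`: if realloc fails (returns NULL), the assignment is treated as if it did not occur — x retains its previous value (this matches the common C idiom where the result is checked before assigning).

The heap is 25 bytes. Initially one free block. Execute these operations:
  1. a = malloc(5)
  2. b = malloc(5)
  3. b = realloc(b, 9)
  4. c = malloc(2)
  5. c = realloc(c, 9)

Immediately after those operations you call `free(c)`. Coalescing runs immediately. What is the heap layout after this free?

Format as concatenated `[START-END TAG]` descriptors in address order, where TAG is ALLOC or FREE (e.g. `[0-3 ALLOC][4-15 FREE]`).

Answer: [0-4 ALLOC][5-13 ALLOC][14-24 FREE]

Derivation:
Op 1: a = malloc(5) -> a = 0; heap: [0-4 ALLOC][5-24 FREE]
Op 2: b = malloc(5) -> b = 5; heap: [0-4 ALLOC][5-9 ALLOC][10-24 FREE]
Op 3: b = realloc(b, 9) -> b = 5; heap: [0-4 ALLOC][5-13 ALLOC][14-24 FREE]
Op 4: c = malloc(2) -> c = 14; heap: [0-4 ALLOC][5-13 ALLOC][14-15 ALLOC][16-24 FREE]
Op 5: c = realloc(c, 9) -> c = 14; heap: [0-4 ALLOC][5-13 ALLOC][14-22 ALLOC][23-24 FREE]
free(c): c = 14 -> block [14-22 ALLOC]; mark free, coalesce with adjacent free neighbors -> [0-4 ALLOC][5-13 ALLOC][14-24 FREE]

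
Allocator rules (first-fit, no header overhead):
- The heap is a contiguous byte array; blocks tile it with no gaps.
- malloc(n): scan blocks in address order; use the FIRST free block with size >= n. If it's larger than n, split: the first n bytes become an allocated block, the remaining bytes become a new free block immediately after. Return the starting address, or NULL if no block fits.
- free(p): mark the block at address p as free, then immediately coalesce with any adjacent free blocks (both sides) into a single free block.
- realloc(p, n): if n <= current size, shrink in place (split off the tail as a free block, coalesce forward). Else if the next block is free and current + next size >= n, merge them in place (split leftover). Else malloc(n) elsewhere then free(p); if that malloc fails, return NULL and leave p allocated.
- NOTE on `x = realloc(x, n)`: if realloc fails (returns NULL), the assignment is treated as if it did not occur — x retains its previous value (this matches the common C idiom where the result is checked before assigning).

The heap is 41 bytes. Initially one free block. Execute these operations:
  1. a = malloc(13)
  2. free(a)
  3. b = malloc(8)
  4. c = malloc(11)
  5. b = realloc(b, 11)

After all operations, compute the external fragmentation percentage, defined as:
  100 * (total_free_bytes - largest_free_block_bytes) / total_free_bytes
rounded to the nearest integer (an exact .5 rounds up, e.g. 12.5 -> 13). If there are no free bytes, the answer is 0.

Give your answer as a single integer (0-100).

Op 1: a = malloc(13) -> a = 0; heap: [0-12 ALLOC][13-40 FREE]
Op 2: free(a) -> (freed a); heap: [0-40 FREE]
Op 3: b = malloc(8) -> b = 0; heap: [0-7 ALLOC][8-40 FREE]
Op 4: c = malloc(11) -> c = 8; heap: [0-7 ALLOC][8-18 ALLOC][19-40 FREE]
Op 5: b = realloc(b, 11) -> b = 19; heap: [0-7 FREE][8-18 ALLOC][19-29 ALLOC][30-40 FREE]
Free blocks: [8 11] total_free=19 largest=11 -> 100*(19-11)/19 = 800/19 ≈ 42.105 -> rounds to 42

Answer: 42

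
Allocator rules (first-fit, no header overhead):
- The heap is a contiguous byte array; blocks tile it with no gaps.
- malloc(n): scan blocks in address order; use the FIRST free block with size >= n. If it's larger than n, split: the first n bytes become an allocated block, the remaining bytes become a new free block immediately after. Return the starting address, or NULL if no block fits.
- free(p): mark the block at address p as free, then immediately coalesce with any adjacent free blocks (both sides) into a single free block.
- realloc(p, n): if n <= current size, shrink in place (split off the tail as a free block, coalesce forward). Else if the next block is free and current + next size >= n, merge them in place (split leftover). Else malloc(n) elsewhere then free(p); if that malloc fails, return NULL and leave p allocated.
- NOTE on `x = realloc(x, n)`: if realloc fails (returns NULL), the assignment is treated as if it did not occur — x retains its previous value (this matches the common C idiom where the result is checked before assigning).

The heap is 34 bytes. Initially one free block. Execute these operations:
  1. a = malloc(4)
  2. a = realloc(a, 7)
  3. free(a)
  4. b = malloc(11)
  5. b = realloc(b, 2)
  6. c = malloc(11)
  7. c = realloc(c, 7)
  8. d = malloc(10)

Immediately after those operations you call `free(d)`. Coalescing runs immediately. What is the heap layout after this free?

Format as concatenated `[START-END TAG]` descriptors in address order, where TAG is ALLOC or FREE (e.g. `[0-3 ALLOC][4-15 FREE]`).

Op 1: a = malloc(4) -> a = 0; heap: [0-3 ALLOC][4-33 FREE]
Op 2: a = realloc(a, 7) -> a = 0; heap: [0-6 ALLOC][7-33 FREE]
Op 3: free(a) -> (freed a); heap: [0-33 FREE]
Op 4: b = malloc(11) -> b = 0; heap: [0-10 ALLOC][11-33 FREE]
Op 5: b = realloc(b, 2) -> b = 0; heap: [0-1 ALLOC][2-33 FREE]
Op 6: c = malloc(11) -> c = 2; heap: [0-1 ALLOC][2-12 ALLOC][13-33 FREE]
Op 7: c = realloc(c, 7) -> c = 2; heap: [0-1 ALLOC][2-8 ALLOC][9-33 FREE]
Op 8: d = malloc(10) -> d = 9; heap: [0-1 ALLOC][2-8 ALLOC][9-18 ALLOC][19-33 FREE]
free(d): d = 9 -> block [9-18 ALLOC]; mark free, coalesce with adjacent free neighbors -> [0-1 ALLOC][2-8 ALLOC][9-33 FREE]

Answer: [0-1 ALLOC][2-8 ALLOC][9-33 FREE]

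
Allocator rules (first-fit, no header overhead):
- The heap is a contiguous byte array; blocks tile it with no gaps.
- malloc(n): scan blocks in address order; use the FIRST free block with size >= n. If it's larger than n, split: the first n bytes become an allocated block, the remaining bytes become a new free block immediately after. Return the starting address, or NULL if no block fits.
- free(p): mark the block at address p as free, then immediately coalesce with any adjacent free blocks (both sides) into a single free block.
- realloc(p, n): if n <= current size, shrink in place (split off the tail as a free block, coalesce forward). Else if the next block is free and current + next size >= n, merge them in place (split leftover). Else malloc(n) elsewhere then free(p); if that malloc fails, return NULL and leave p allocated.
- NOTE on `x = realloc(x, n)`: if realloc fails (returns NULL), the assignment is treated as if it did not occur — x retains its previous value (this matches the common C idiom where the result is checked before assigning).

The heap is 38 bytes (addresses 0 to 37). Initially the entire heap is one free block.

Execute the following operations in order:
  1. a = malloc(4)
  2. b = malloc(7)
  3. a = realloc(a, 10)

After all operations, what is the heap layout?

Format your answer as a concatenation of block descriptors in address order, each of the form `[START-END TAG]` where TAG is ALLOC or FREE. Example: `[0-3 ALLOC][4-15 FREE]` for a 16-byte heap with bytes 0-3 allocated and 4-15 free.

Answer: [0-3 FREE][4-10 ALLOC][11-20 ALLOC][21-37 FREE]

Derivation:
Op 1: a = malloc(4) -> a = 0; heap: [0-3 ALLOC][4-37 FREE]
Op 2: b = malloc(7) -> b = 4; heap: [0-3 ALLOC][4-10 ALLOC][11-37 FREE]
Op 3: a = realloc(a, 10) -> a = 11; heap: [0-3 FREE][4-10 ALLOC][11-20 ALLOC][21-37 FREE]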